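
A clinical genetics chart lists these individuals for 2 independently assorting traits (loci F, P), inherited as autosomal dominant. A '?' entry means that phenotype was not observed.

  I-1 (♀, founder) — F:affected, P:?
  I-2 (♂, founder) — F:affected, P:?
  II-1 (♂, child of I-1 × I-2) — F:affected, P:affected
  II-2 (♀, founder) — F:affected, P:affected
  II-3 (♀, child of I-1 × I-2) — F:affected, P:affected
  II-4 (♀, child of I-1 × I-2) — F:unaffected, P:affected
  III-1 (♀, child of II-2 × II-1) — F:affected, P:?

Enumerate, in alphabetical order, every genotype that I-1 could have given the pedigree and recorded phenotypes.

I-1 ∈ {Ff PP, Ff Pp, Ff pp}

F/I-1 aff ·: Ff
F/I-2 aff ·: Ff
F/II-1 aff I-1×I-2: Ff|FF
F/II-2 aff ·: Ff|FF
F/II-3 aff I-1×I-2: Ff|FF
F/II-4 un I-1×I-2: ff
F/III-1 aff II-2×II-1: Ff|FF
⇒ F over [I-1,I-2,II-1,II-2,II-3,II-4,III-1]: 14 consistent
P/I-1 ? ·: pp|Pp|PP
P/I-2 ? ·: pp|Pp|PP
P/II-1 aff I-1×I-2: Pp|PP
P/II-2 aff ·: Pp|PP
P/II-3 aff I-1×I-2: Pp|PP
P/II-4 aff I-1×I-2: Pp|PP
P/III-1 ? II-2×II-1: pp|Pp|PP
⇒ P over [I-1,I-2,II-1,II-2,II-3,II-4,III-1]: 119 consistent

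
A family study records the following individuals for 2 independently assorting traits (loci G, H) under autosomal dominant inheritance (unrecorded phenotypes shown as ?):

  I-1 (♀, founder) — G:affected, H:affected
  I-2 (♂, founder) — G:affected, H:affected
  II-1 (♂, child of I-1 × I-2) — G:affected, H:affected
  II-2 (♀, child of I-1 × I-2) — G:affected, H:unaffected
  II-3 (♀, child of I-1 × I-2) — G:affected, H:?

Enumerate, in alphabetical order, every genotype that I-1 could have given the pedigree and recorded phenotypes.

G/I-1 aff ·: Gg|GG
G/I-2 aff ·: Gg|GG
G/II-1 aff I-1×I-2: Gg|GG
G/II-2 aff I-1×I-2: Gg|GG
G/II-3 aff I-1×I-2: Gg|GG
⇒ G over [I-1,I-2,II-1,II-2,II-3]: 25 consistent
H/I-1 aff ·: Hh
H/I-2 aff ·: Hh
H/II-1 aff I-1×I-2: Hh|HH
H/II-2 un I-1×I-2: hh
H/II-3 ? I-1×I-2: hh|Hh|HH
⇒ H over [I-1,I-2,II-1,II-2,II-3]: 6 consistent

I-1 ∈ {GG Hh, Gg Hh}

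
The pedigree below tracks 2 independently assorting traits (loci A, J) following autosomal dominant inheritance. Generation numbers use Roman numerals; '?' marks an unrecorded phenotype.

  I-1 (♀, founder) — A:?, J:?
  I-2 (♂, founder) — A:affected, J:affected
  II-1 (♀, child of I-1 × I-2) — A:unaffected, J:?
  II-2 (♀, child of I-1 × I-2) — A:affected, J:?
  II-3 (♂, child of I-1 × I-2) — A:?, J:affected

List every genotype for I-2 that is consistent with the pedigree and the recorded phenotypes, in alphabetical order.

I-2 ∈ {Aa JJ, Aa Jj}

A/I-1 ? ·: aa|Aa
A/I-2 aff ·: Aa
A/II-1 un I-1×I-2: aa
A/II-2 aff I-1×I-2: Aa|AA
A/II-3 ? I-1×I-2: aa|Aa|AA
⇒ A over [I-1,I-2,II-1,II-2,II-3]: 8 consistent
J/I-1 ? ·: jj|Jj|JJ
J/I-2 aff ·: Jj|JJ
J/II-1 ? I-1×I-2: jj|Jj|JJ
J/II-2 ? I-1×I-2: jj|Jj|JJ
J/II-3 aff I-1×I-2: Jj|JJ
⇒ J over [I-1,I-2,II-1,II-2,II-3]: 40 consistent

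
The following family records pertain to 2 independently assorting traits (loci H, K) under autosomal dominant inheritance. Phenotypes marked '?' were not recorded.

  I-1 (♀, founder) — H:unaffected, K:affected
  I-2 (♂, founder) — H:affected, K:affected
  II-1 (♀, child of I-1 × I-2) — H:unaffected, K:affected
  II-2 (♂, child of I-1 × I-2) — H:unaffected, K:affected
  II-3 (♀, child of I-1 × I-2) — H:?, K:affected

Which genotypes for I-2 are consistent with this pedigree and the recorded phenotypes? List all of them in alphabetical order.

I-2 ∈ {Hh KK, Hh Kk}

H/I-1 un ·: hh
H/I-2 aff ·: Hh
H/II-1 un I-1×I-2: hh
H/II-2 un I-1×I-2: hh
H/II-3 ? I-1×I-2: hh|Hh
⇒ H over [I-1,I-2,II-1,II-2,II-3]: 2 consistent
K/I-1 aff ·: Kk|KK
K/I-2 aff ·: Kk|KK
K/II-1 aff I-1×I-2: Kk|KK
K/II-2 aff I-1×I-2: Kk|KK
K/II-3 aff I-1×I-2: Kk|KK
⇒ K over [I-1,I-2,II-1,II-2,II-3]: 25 consistent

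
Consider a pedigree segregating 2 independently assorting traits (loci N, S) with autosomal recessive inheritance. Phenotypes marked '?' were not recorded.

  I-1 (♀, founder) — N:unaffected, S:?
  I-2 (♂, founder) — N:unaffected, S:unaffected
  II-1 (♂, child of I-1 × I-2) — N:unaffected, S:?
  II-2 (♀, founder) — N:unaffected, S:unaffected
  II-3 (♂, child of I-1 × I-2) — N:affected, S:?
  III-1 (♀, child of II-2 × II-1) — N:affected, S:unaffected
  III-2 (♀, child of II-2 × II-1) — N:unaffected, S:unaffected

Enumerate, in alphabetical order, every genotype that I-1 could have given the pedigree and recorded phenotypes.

N/I-1 un ·: Nn
N/I-2 un ·: Nn
N/II-1 un I-1×I-2: Nn
N/II-2 un ·: Nn
N/II-3 aff I-1×I-2: nn
N/III-1 aff II-2×II-1: nn
N/III-2 un II-2×II-1: NN|Nn
⇒ N over [I-1,I-2,II-1,II-2,II-3,III-1,III-2]: 2 consistent
S/I-1 ? ·: SS|Ss|ss
S/I-2 un ·: SS|Ss
S/II-1 ? I-1×I-2: SS|Ss|ss
S/II-2 un ·: SS|Ss
S/II-3 ? I-1×I-2: SS|Ss|ss
S/III-1 un II-2×II-1: SS|Ss
S/III-2 un II-2×II-1: SS|Ss
⇒ S over [I-1,I-2,II-1,II-2,II-3,III-1,III-2]: 130 consistent

I-1 ∈ {Nn SS, Nn Ss, Nn ss}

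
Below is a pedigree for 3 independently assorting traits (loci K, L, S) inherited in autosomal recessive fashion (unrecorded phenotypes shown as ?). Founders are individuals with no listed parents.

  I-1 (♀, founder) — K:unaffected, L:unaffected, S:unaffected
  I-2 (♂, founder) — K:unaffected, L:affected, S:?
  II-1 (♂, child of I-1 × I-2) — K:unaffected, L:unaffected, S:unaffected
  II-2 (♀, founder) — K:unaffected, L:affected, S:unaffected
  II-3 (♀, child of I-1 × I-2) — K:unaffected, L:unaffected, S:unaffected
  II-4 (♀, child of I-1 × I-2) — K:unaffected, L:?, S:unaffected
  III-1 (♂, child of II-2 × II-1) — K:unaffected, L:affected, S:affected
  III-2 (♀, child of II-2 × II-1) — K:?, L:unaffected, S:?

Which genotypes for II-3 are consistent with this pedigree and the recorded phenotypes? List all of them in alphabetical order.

K/I-1 un ·: KK|Kk
K/I-2 un ·: KK|Kk
K/II-1 un I-1×I-2: KK|Kk
K/II-2 un ·: KK|Kk
K/II-3 un I-1×I-2: KK|Kk
K/II-4 un I-1×I-2: KK|Kk
K/III-1 un II-2×II-1: KK|Kk
K/III-2 ? II-2×II-1: KK|Kk|kk
⇒ K over [I-1,I-2,II-1,II-2,II-3,II-4,III-1,III-2]: 185 consistent
L/I-1 un ·: LL|Ll
L/I-2 aff ·: ll
L/II-1 un I-1×I-2: Ll
L/II-2 aff ·: ll
L/II-3 un I-1×I-2: Ll
L/II-4 ? I-1×I-2: Ll|ll
L/III-1 aff II-2×II-1: ll
L/III-2 un II-2×II-1: Ll
⇒ L over [I-1,I-2,II-1,II-2,II-3,II-4,III-1,III-2]: 3 consistent
S/I-1 un ·: SS|Ss
S/I-2 ? ·: SS|Ss|ss
S/II-1 un I-1×I-2: Ss
S/II-2 un ·: Ss
S/II-3 un I-1×I-2: SS|Ss
S/II-4 un I-1×I-2: SS|Ss
S/III-1 aff II-2×II-1: ss
S/III-2 ? II-2×II-1: SS|Ss|ss
⇒ S over [I-1,I-2,II-1,II-2,II-3,II-4,III-1,III-2]: 42 consistent

II-3 ∈ {KK Ll SS, KK Ll Ss, Kk Ll SS, Kk Ll Ss}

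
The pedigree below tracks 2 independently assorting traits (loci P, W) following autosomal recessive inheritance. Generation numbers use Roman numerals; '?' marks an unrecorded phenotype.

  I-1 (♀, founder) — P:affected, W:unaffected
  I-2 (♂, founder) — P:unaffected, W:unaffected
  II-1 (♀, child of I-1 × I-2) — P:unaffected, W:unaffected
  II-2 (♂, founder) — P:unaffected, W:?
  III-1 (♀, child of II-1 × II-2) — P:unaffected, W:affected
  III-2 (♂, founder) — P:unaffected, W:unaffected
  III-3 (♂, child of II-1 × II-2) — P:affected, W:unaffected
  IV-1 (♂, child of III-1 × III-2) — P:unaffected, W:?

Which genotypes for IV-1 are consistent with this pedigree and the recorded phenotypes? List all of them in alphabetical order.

P/I-1 aff ·: pp
P/I-2 un ·: PP|Pp
P/II-1 un I-1×I-2: Pp
P/II-2 un ·: Pp
P/III-1 un II-1×II-2: PP|Pp
P/III-2 un ·: PP|Pp
P/III-3 aff II-1×II-2: pp
P/IV-1 un III-1×III-2: PP|Pp
⇒ P over [I-1,I-2,II-1,II-2,III-1,III-2,III-3,IV-1]: 14 consistent
W/I-1 un ·: WW|Ww
W/I-2 un ·: WW|Ww
W/II-1 un I-1×I-2: Ww
W/II-2 ? ·: Ww|ww
W/III-1 aff II-1×II-2: ww
W/III-2 un ·: WW|Ww
W/III-3 un II-1×II-2: WW|Ww
W/IV-1 ? III-1×III-2: Ww|ww
⇒ W over [I-1,I-2,II-1,II-2,III-1,III-2,III-3,IV-1]: 27 consistent

IV-1 ∈ {PP Ww, PP ww, Pp Ww, Pp ww}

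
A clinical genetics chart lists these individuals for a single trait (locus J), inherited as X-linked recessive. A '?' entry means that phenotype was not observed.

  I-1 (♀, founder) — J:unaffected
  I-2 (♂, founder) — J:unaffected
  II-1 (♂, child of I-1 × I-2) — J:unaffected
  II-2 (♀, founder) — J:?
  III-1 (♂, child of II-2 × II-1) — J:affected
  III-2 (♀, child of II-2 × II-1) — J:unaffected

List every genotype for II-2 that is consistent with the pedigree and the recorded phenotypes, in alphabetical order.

II-2 ∈ {X^JX^j, X^jX^j}

J/I-1 un ·: X^JX^J|X^JX^j
J/I-2 un ·: X^JY
J/II-1 un I-1×I-2: X^JY
J/II-2 ? ·: X^JX^j|X^jX^j
J/III-1 aff II-2×II-1: X^jY
J/III-2 un II-2×II-1: X^JX^J|X^JX^j
⇒ J over [I-1,I-2,II-1,II-2,III-1,III-2]: 6 consistent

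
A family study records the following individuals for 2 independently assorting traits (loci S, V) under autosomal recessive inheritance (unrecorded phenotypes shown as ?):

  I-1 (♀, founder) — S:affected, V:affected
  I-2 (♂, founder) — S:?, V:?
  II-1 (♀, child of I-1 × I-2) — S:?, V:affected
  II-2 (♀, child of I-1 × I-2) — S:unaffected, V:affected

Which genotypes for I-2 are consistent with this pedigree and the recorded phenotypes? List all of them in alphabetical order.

S/I-1 aff ·: ss
S/I-2 ? ·: SS|Ss
S/II-1 ? I-1×I-2: Ss|ss
S/II-2 un I-1×I-2: Ss
⇒ S over [I-1,I-2,II-1,II-2]: 3 consistent
V/I-1 aff ·: vv
V/I-2 ? ·: Vv|vv
V/II-1 aff I-1×I-2: vv
V/II-2 aff I-1×I-2: vv
⇒ V over [I-1,I-2,II-1,II-2]: 2 consistent

I-2 ∈ {SS Vv, SS vv, Ss Vv, Ss vv}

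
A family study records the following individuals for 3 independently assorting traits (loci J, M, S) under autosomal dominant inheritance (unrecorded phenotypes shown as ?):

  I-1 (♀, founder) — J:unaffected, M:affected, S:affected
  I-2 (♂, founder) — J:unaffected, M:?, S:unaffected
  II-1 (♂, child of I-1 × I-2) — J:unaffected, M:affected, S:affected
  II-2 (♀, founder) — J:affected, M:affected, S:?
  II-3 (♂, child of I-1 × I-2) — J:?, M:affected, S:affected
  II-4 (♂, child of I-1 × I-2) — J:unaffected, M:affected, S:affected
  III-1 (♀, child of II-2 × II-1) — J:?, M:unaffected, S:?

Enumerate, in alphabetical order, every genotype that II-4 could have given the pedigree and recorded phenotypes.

II-4 ∈ {jj MM Ss, jj Mm Ss}

J/I-1 un ·: jj
J/I-2 un ·: jj
J/II-1 un I-1×I-2: jj
J/II-2 aff ·: Jj|JJ
J/II-3 ? I-1×I-2: jj
J/II-4 un I-1×I-2: jj
J/III-1 ? II-2×II-1: jj|Jj
⇒ J over [I-1,I-2,II-1,II-2,II-3,II-4,III-1]: 3 consistent
M/I-1 aff ·: Mm|MM
M/I-2 ? ·: mm|Mm|MM
M/II-1 aff I-1×I-2: Mm
M/II-2 aff ·: Mm
M/II-3 aff I-1×I-2: Mm|MM
M/II-4 aff I-1×I-2: Mm|MM
M/III-1 un II-2×II-1: mm
⇒ M over [I-1,I-2,II-1,II-2,II-3,II-4,III-1]: 14 consistent
S/I-1 aff ·: Ss|SS
S/I-2 un ·: ss
S/II-1 aff I-1×I-2: Ss
S/II-2 ? ·: ss|Ss|SS
S/II-3 aff I-1×I-2: Ss
S/II-4 aff I-1×I-2: Ss
S/III-1 ? II-2×II-1: ss|Ss|SS
⇒ S over [I-1,I-2,II-1,II-2,II-3,II-4,III-1]: 14 consistent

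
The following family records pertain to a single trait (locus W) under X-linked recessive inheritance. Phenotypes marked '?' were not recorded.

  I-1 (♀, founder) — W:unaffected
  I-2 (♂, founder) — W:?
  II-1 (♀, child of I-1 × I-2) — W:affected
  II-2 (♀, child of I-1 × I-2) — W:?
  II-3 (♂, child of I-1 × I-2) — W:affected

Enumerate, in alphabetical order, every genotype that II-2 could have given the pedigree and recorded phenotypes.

II-2 ∈ {X^WX^w, X^wX^w}

W/I-1 un ·: X^WX^w
W/I-2 ? ·: X^wY
W/II-1 aff I-1×I-2: X^wX^w
W/II-2 ? I-1×I-2: X^WX^w|X^wX^w
W/II-3 aff I-1×I-2: X^wY
⇒ W over [I-1,I-2,II-1,II-2,II-3]: 2 consistent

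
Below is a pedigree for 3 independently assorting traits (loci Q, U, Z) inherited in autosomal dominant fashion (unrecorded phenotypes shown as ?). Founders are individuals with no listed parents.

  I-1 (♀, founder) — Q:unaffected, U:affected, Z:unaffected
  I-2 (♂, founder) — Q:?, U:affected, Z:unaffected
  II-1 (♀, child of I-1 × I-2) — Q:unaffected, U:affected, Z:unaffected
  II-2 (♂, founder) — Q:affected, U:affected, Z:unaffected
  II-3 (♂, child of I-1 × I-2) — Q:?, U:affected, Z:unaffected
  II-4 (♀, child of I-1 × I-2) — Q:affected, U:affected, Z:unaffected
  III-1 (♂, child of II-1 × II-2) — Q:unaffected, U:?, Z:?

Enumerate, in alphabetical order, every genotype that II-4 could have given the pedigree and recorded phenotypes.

II-4 ∈ {Qq UU zz, Qq Uu zz}

Q/I-1 un ·: qq
Q/I-2 ? ·: Qq
Q/II-1 un I-1×I-2: qq
Q/II-2 aff ·: Qq
Q/II-3 ? I-1×I-2: qq|Qq
Q/II-4 aff I-1×I-2: Qq
Q/III-1 un II-1×II-2: qq
⇒ Q over [I-1,I-2,II-1,II-2,II-3,II-4,III-1]: 2 consistent
U/I-1 aff ·: Uu|UU
U/I-2 aff ·: Uu|UU
U/II-1 aff I-1×I-2: Uu|UU
U/II-2 aff ·: Uu|UU
U/II-3 aff I-1×I-2: Uu|UU
U/II-4 aff I-1×I-2: Uu|UU
U/III-1 ? II-1×II-2: uu|Uu|UU
⇒ U over [I-1,I-2,II-1,II-2,II-3,II-4,III-1]: 99 consistent
Z/I-1 un ·: zz
Z/I-2 un ·: zz
Z/II-1 un I-1×I-2: zz
Z/II-2 un ·: zz
Z/II-3 un I-1×I-2: zz
Z/II-4 un I-1×I-2: zz
Z/III-1 ? II-1×II-2: zz
⇒ Z over [I-1,I-2,II-1,II-2,II-3,II-4,III-1]: 1 consistent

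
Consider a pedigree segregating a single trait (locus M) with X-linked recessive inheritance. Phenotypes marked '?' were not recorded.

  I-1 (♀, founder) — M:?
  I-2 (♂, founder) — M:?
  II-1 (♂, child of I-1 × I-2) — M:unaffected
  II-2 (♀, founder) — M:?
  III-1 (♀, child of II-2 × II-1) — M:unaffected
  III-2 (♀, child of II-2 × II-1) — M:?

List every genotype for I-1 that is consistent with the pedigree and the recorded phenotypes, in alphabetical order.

M/I-1 ? ·: X^MX^M|X^MX^m
M/I-2 ? ·: X^MY|X^mY
M/II-1 un I-1×I-2: X^MY
M/II-2 ? ·: X^MX^M|X^MX^m|X^mX^m
M/III-1 un II-2×II-1: X^MX^M|X^MX^m
M/III-2 ? II-2×II-1: X^MX^M|X^MX^m
⇒ M over [I-1,I-2,II-1,II-2,III-1,III-2]: 24 consistent

I-1 ∈ {X^MX^M, X^MX^m}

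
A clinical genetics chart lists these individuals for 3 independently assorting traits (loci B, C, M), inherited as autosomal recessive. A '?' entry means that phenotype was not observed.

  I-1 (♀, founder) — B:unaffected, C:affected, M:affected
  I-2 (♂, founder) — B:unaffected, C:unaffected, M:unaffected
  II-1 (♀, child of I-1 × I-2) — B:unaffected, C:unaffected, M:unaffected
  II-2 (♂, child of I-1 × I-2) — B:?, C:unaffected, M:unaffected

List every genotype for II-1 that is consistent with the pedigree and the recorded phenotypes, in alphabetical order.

II-1 ∈ {BB Cc Mm, Bb Cc Mm}

B/I-1 un ·: BB|Bb
B/I-2 un ·: BB|Bb
B/II-1 un I-1×I-2: BB|Bb
B/II-2 ? I-1×I-2: BB|Bb|bb
⇒ B over [I-1,I-2,II-1,II-2]: 15 consistent
C/I-1 aff ·: cc
C/I-2 un ·: CC|Cc
C/II-1 un I-1×I-2: Cc
C/II-2 un I-1×I-2: Cc
⇒ C over [I-1,I-2,II-1,II-2]: 2 consistent
M/I-1 aff ·: mm
M/I-2 un ·: MM|Mm
M/II-1 un I-1×I-2: Mm
M/II-2 un I-1×I-2: Mm
⇒ M over [I-1,I-2,II-1,II-2]: 2 consistent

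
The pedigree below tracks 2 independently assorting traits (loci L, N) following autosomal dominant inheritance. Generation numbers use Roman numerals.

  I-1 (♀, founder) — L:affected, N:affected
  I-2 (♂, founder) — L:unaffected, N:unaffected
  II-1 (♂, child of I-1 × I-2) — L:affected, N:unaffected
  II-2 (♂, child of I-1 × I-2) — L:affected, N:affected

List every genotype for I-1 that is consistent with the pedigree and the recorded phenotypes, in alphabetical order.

L/I-1 aff ·: Ll|LL
L/I-2 un ·: ll
L/II-1 aff I-1×I-2: Ll
L/II-2 aff I-1×I-2: Ll
⇒ L over [I-1,I-2,II-1,II-2]: 2 consistent
N/I-1 aff ·: Nn
N/I-2 un ·: nn
N/II-1 un I-1×I-2: nn
N/II-2 aff I-1×I-2: Nn
⇒ N over [I-1,I-2,II-1,II-2]: 1 consistent

I-1 ∈ {LL Nn, Ll Nn}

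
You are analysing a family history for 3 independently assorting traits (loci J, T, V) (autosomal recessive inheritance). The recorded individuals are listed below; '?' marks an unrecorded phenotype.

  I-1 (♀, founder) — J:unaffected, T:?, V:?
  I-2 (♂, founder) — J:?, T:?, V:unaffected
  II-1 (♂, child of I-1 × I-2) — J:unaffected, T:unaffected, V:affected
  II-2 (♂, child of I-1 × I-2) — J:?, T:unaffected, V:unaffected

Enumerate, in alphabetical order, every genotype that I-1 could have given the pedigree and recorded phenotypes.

J/I-1 un ·: JJ|Jj
J/I-2 ? ·: JJ|Jj|jj
J/II-1 un I-1×I-2: JJ|Jj
J/II-2 ? I-1×I-2: JJ|Jj|jj
⇒ J over [I-1,I-2,II-1,II-2]: 18 consistent
T/I-1 ? ·: TT|Tt|tt
T/I-2 ? ·: TT|Tt|tt
T/II-1 un I-1×I-2: TT|Tt
T/II-2 un I-1×I-2: TT|Tt
⇒ T over [I-1,I-2,II-1,II-2]: 17 consistent
V/I-1 ? ·: Vv|vv
V/I-2 un ·: Vv
V/II-1 aff I-1×I-2: vv
V/II-2 un I-1×I-2: VV|Vv
⇒ V over [I-1,I-2,II-1,II-2]: 3 consistent

I-1 ∈ {JJ TT Vv, JJ TT vv, JJ Tt Vv, JJ Tt vv, JJ tt Vv, JJ tt vv, Jj TT Vv, Jj TT vv, Jj Tt Vv, Jj Tt vv, Jj tt Vv, Jj tt vv}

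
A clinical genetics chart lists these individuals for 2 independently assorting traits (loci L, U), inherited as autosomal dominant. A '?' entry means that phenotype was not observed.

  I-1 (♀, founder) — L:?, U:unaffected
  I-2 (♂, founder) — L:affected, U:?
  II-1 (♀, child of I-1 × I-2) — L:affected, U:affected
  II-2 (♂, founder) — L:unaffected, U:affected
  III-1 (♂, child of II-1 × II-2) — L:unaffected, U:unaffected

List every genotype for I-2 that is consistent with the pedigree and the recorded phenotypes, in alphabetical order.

L/I-1 ? ·: ll|Ll|LL
L/I-2 aff ·: Ll|LL
L/II-1 aff I-1×I-2: Ll
L/II-2 un ·: ll
L/III-1 un II-1×II-2: ll
⇒ L over [I-1,I-2,II-1,II-2,III-1]: 5 consistent
U/I-1 un ·: uu
U/I-2 ? ·: Uu|UU
U/II-1 aff I-1×I-2: Uu
U/II-2 aff ·: Uu
U/III-1 un II-1×II-2: uu
⇒ U over [I-1,I-2,II-1,II-2,III-1]: 2 consistent

I-2 ∈ {LL UU, LL Uu, Ll UU, Ll Uu}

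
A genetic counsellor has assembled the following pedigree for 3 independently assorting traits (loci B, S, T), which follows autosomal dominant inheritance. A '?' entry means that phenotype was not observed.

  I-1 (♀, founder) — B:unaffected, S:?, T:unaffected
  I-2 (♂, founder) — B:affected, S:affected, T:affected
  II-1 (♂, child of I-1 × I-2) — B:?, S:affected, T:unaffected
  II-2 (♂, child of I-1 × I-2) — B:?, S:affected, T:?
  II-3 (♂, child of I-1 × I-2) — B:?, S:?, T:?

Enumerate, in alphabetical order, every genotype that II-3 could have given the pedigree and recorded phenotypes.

II-3 ∈ {Bb SS Tt, Bb SS tt, Bb Ss Tt, Bb Ss tt, Bb ss Tt, Bb ss tt, bb SS Tt, bb SS tt, bb Ss Tt, bb Ss tt, bb ss Tt, bb ss tt}

B/I-1 un ·: bb
B/I-2 aff ·: Bb|BB
B/II-1 ? I-1×I-2: bb|Bb
B/II-2 ? I-1×I-2: bb|Bb
B/II-3 ? I-1×I-2: bb|Bb
⇒ B over [I-1,I-2,II-1,II-2,II-3]: 9 consistent
S/I-1 ? ·: ss|Ss|SS
S/I-2 aff ·: Ss|SS
S/II-1 aff I-1×I-2: Ss|SS
S/II-2 aff I-1×I-2: Ss|SS
S/II-3 ? I-1×I-2: ss|Ss|SS
⇒ S over [I-1,I-2,II-1,II-2,II-3]: 32 consistent
T/I-1 un ·: tt
T/I-2 aff ·: Tt
T/II-1 un I-1×I-2: tt
T/II-2 ? I-1×I-2: tt|Tt
T/II-3 ? I-1×I-2: tt|Tt
⇒ T over [I-1,I-2,II-1,II-2,II-3]: 4 consistent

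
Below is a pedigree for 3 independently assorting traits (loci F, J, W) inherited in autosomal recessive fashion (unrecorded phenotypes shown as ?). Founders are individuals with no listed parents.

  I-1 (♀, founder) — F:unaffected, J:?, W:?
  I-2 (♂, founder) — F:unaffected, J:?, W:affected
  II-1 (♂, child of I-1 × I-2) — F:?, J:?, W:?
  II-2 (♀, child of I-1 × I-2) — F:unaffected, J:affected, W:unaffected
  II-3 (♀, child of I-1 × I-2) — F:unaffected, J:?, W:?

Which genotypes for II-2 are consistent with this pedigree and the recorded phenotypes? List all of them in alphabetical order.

II-2 ∈ {FF jj Ww, Ff jj Ww}

F/I-1 un ·: FF|Ff
F/I-2 un ·: FF|Ff
F/II-1 ? I-1×I-2: FF|Ff|ff
F/II-2 un I-1×I-2: FF|Ff
F/II-3 un I-1×I-2: FF|Ff
⇒ F over [I-1,I-2,II-1,II-2,II-3]: 29 consistent
J/I-1 ? ·: Jj|jj
J/I-2 ? ·: Jj|jj
J/II-1 ? I-1×I-2: JJ|Jj|jj
J/II-2 aff I-1×I-2: jj
J/II-3 ? I-1×I-2: JJ|Jj|jj
⇒ J over [I-1,I-2,II-1,II-2,II-3]: 18 consistent
W/I-1 ? ·: WW|Ww
W/I-2 aff ·: ww
W/II-1 ? I-1×I-2: Ww|ww
W/II-2 un I-1×I-2: Ww
W/II-3 ? I-1×I-2: Ww|ww
⇒ W over [I-1,I-2,II-1,II-2,II-3]: 5 consistent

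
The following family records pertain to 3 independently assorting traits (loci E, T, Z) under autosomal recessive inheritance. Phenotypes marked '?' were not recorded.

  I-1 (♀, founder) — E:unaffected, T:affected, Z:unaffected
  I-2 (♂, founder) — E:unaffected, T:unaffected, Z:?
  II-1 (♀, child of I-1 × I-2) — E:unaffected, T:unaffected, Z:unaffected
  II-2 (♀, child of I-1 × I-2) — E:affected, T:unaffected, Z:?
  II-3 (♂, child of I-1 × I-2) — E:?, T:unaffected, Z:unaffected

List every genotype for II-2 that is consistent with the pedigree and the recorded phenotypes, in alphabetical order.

E/I-1 un ·: Ee
E/I-2 un ·: Ee
E/II-1 un I-1×I-2: EE|Ee
E/II-2 aff I-1×I-2: ee
E/II-3 ? I-1×I-2: EE|Ee|ee
⇒ E over [I-1,I-2,II-1,II-2,II-3]: 6 consistent
T/I-1 aff ·: tt
T/I-2 un ·: TT|Tt
T/II-1 un I-1×I-2: Tt
T/II-2 un I-1×I-2: Tt
T/II-3 un I-1×I-2: Tt
⇒ T over [I-1,I-2,II-1,II-2,II-3]: 2 consistent
Z/I-1 un ·: ZZ|Zz
Z/I-2 ? ·: ZZ|Zz|zz
Z/II-1 un I-1×I-2: ZZ|Zz
Z/II-2 ? I-1×I-2: ZZ|Zz|zz
Z/II-3 un I-1×I-2: ZZ|Zz
⇒ Z over [I-1,I-2,II-1,II-2,II-3]: 32 consistent

II-2 ∈ {ee Tt ZZ, ee Tt Zz, ee Tt zz}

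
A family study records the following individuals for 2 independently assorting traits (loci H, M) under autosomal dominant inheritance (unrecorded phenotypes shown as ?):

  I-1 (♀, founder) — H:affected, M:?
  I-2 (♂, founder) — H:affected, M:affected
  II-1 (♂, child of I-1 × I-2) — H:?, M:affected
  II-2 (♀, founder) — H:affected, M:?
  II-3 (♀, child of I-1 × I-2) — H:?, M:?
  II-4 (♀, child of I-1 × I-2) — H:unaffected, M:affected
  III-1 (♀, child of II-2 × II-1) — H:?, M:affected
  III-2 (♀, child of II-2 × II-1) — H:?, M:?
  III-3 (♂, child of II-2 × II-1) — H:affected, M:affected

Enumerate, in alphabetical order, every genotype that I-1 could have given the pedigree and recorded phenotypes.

I-1 ∈ {Hh MM, Hh Mm, Hh mm}

H/I-1 aff ·: Hh
H/I-2 aff ·: Hh
H/II-1 ? I-1×I-2: hh|Hh|HH
H/II-2 aff ·: Hh|HH
H/II-3 ? I-1×I-2: hh|Hh|HH
H/II-4 un I-1×I-2: hh
H/III-1 ? II-2×II-1: hh|Hh|HH
H/III-2 ? II-2×II-1: hh|Hh|HH
H/III-3 aff II-2×II-1: Hh|HH
⇒ H over [I-1,I-2,II-1,II-2,II-3,II-4,III-1,III-2,III-3]: 120 consistent
M/I-1 ? ·: mm|Mm|MM
M/I-2 aff ·: Mm|MM
M/II-1 aff I-1×I-2: Mm|MM
M/II-2 ? ·: mm|Mm|MM
M/II-3 ? I-1×I-2: mm|Mm|MM
M/II-4 aff I-1×I-2: Mm|MM
M/III-1 aff II-2×II-1: Mm|MM
M/III-2 ? II-2×II-1: mm|Mm|MM
M/III-3 aff II-2×II-1: Mm|MM
⇒ M over [I-1,I-2,II-1,II-2,II-3,II-4,III-1,III-2,III-3]: 524 consistent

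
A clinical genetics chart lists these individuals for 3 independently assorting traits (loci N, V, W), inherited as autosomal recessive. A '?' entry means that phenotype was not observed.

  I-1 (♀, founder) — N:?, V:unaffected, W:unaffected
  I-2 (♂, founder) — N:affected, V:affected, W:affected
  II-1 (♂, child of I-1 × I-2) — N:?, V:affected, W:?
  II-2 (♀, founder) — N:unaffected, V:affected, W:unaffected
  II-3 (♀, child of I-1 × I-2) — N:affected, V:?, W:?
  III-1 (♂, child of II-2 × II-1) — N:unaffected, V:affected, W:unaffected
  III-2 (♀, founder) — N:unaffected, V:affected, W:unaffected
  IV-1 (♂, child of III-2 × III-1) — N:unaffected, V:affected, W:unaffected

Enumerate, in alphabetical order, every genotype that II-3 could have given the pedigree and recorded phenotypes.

II-3 ∈ {nn Vv Ww, nn Vv ww, nn vv Ww, nn vv ww}

N/I-1 ? ·: Nn|nn
N/I-2 aff ·: nn
N/II-1 ? I-1×I-2: Nn|nn
N/II-2 un ·: NN|Nn
N/II-3 aff I-1×I-2: nn
N/III-1 un II-2×II-1: NN|Nn
N/III-2 un ·: NN|Nn
N/IV-1 un III-2×III-1: NN|Nn
⇒ N over [I-1,I-2,II-1,II-2,II-3,III-1,III-2,IV-1]: 30 consistent
V/I-1 un ·: Vv
V/I-2 aff ·: vv
V/II-1 aff I-1×I-2: vv
V/II-2 aff ·: vv
V/II-3 ? I-1×I-2: Vv|vv
V/III-1 aff II-2×II-1: vv
V/III-2 aff ·: vv
V/IV-1 aff III-2×III-1: vv
⇒ V over [I-1,I-2,II-1,II-2,II-3,III-1,III-2,IV-1]: 2 consistent
W/I-1 un ·: WW|Ww
W/I-2 aff ·: ww
W/II-1 ? I-1×I-2: Ww|ww
W/II-2 un ·: WW|Ww
W/II-3 ? I-1×I-2: Ww|ww
W/III-1 un II-2×II-1: WW|Ww
W/III-2 un ·: WW|Ww
W/IV-1 un III-2×III-1: WW|Ww
⇒ W over [I-1,I-2,II-1,II-2,II-3,III-1,III-2,IV-1]: 58 consistent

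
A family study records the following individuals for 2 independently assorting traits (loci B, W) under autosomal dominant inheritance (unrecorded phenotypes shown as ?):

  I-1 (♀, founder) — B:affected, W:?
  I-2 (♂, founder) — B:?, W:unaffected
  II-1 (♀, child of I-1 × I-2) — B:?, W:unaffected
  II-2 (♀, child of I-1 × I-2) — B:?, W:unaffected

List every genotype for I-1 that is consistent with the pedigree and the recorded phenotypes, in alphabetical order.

B/I-1 aff ·: Bb|BB
B/I-2 ? ·: bb|Bb|BB
B/II-1 ? I-1×I-2: bb|Bb|BB
B/II-2 ? I-1×I-2: bb|Bb|BB
⇒ B over [I-1,I-2,II-1,II-2]: 23 consistent
W/I-1 ? ·: ww|Ww
W/I-2 un ·: ww
W/II-1 un I-1×I-2: ww
W/II-2 un I-1×I-2: ww
⇒ W over [I-1,I-2,II-1,II-2]: 2 consistent

I-1 ∈ {BB Ww, BB ww, Bb Ww, Bb ww}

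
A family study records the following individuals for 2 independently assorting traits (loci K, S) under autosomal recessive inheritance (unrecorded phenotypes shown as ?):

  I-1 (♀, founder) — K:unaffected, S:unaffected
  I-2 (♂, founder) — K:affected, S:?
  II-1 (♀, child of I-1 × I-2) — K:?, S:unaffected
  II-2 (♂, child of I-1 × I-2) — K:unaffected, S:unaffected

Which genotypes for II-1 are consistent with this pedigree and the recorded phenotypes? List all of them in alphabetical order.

K/I-1 un ·: KK|Kk
K/I-2 aff ·: kk
K/II-1 ? I-1×I-2: Kk|kk
K/II-2 un I-1×I-2: Kk
⇒ K over [I-1,I-2,II-1,II-2]: 3 consistent
S/I-1 un ·: SS|Ss
S/I-2 ? ·: SS|Ss|ss
S/II-1 un I-1×I-2: SS|Ss
S/II-2 un I-1×I-2: SS|Ss
⇒ S over [I-1,I-2,II-1,II-2]: 15 consistent

II-1 ∈ {Kk SS, Kk Ss, kk SS, kk Ss}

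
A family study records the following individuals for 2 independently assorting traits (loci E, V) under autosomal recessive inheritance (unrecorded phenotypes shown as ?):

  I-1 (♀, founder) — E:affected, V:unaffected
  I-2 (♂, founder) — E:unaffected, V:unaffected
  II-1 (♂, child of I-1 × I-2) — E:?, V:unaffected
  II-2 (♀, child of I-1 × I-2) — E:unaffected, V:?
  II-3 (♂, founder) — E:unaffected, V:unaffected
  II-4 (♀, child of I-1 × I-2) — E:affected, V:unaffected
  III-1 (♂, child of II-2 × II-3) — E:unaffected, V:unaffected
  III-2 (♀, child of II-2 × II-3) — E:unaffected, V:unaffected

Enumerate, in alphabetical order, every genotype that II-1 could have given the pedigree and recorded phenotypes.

II-1 ∈ {Ee VV, Ee Vv, ee VV, ee Vv}

E/I-1 aff ·: ee
E/I-2 un ·: Ee
E/II-1 ? I-1×I-2: Ee|ee
E/II-2 un I-1×I-2: Ee
E/II-3 un ·: EE|Ee
E/II-4 aff I-1×I-2: ee
E/III-1 un II-2×II-3: EE|Ee
E/III-2 un II-2×II-3: EE|Ee
⇒ E over [I-1,I-2,II-1,II-2,II-3,II-4,III-1,III-2]: 16 consistent
V/I-1 un ·: VV|Vv
V/I-2 un ·: VV|Vv
V/II-1 un I-1×I-2: VV|Vv
V/II-2 ? I-1×I-2: VV|Vv|vv
V/II-3 un ·: VV|Vv
V/II-4 un I-1×I-2: VV|Vv
V/III-1 un II-2×II-3: VV|Vv
V/III-2 un II-2×II-3: VV|Vv
⇒ V over [I-1,I-2,II-1,II-2,II-3,II-4,III-1,III-2]: 169 consistent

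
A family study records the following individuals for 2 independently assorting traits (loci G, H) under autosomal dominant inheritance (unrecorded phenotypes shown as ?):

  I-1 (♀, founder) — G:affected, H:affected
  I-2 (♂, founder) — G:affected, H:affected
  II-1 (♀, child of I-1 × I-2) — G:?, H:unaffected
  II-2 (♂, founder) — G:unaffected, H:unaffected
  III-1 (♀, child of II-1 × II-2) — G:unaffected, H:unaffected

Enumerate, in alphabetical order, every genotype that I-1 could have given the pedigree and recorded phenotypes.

I-1 ∈ {GG Hh, Gg Hh}

G/I-1 aff ·: Gg|GG
G/I-2 aff ·: Gg|GG
G/II-1 ? I-1×I-2: gg|Gg
G/II-2 un ·: gg
G/III-1 un II-1×II-2: gg
⇒ G over [I-1,I-2,II-1,II-2,III-1]: 4 consistent
H/I-1 aff ·: Hh
H/I-2 aff ·: Hh
H/II-1 un I-1×I-2: hh
H/II-2 un ·: hh
H/III-1 un II-1×II-2: hh
⇒ H over [I-1,I-2,II-1,II-2,III-1]: 1 consistent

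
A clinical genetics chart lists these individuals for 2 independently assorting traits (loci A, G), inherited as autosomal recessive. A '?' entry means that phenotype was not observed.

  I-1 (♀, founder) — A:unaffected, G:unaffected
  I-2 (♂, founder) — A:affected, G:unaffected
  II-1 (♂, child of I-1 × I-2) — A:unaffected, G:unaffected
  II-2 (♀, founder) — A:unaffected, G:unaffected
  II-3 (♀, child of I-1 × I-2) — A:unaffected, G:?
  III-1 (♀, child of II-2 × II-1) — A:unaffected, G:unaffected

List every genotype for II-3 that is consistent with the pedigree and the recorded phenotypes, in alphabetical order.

II-3 ∈ {Aa GG, Aa Gg, Aa gg}

A/I-1 un ·: AA|Aa
A/I-2 aff ·: aa
A/II-1 un I-1×I-2: Aa
A/II-2 un ·: AA|Aa
A/II-3 un I-1×I-2: Aa
A/III-1 un II-2×II-1: AA|Aa
⇒ A over [I-1,I-2,II-1,II-2,II-3,III-1]: 8 consistent
G/I-1 un ·: GG|Gg
G/I-2 un ·: GG|Gg
G/II-1 un I-1×I-2: GG|Gg
G/II-2 un ·: GG|Gg
G/II-3 ? I-1×I-2: GG|Gg|gg
G/III-1 un II-2×II-1: GG|Gg
⇒ G over [I-1,I-2,II-1,II-2,II-3,III-1]: 52 consistent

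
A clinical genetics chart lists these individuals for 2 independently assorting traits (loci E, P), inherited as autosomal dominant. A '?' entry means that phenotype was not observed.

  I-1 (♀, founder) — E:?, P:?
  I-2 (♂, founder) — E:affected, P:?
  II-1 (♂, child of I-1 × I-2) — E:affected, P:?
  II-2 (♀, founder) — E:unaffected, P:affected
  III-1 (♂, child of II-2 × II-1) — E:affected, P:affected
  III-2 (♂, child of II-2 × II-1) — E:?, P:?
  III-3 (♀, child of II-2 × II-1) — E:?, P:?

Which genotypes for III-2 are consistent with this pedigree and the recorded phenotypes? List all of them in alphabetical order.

E/I-1 ? ·: ee|Ee|EE
E/I-2 aff ·: Ee|EE
E/II-1 aff I-1×I-2: Ee|EE
E/II-2 un ·: ee
E/III-1 aff II-2×II-1: Ee
E/III-2 ? II-2×II-1: ee|Ee
E/III-3 ? II-2×II-1: ee|Ee
⇒ E over [I-1,I-2,II-1,II-2,III-1,III-2,III-3]: 24 consistent
P/I-1 ? ·: pp|Pp|PP
P/I-2 ? ·: pp|Pp|PP
P/II-1 ? I-1×I-2: pp|Pp|PP
P/II-2 aff ·: Pp|PP
P/III-1 aff II-2×II-1: Pp|PP
P/III-2 ? II-2×II-1: pp|Pp|PP
P/III-3 ? II-2×II-1: pp|Pp|PP
⇒ P over [I-1,I-2,II-1,II-2,III-1,III-2,III-3]: 238 consistent

III-2 ∈ {Ee PP, Ee Pp, Ee pp, ee PP, ee Pp, ee pp}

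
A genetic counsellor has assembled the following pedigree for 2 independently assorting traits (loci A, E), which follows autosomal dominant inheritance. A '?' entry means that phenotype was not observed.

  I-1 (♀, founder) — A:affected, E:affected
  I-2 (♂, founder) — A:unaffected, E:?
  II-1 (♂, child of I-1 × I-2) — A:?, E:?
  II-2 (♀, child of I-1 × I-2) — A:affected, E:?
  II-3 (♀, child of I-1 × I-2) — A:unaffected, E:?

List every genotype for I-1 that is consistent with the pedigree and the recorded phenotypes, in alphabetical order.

A/I-1 aff ·: Aa
A/I-2 un ·: aa
A/II-1 ? I-1×I-2: aa|Aa
A/II-2 aff I-1×I-2: Aa
A/II-3 un I-1×I-2: aa
⇒ A over [I-1,I-2,II-1,II-2,II-3]: 2 consistent
E/I-1 aff ·: Ee|EE
E/I-2 ? ·: ee|Ee|EE
E/II-1 ? I-1×I-2: ee|Ee|EE
E/II-2 ? I-1×I-2: ee|Ee|EE
E/II-3 ? I-1×I-2: ee|Ee|EE
⇒ E over [I-1,I-2,II-1,II-2,II-3]: 53 consistent

I-1 ∈ {Aa EE, Aa Ee}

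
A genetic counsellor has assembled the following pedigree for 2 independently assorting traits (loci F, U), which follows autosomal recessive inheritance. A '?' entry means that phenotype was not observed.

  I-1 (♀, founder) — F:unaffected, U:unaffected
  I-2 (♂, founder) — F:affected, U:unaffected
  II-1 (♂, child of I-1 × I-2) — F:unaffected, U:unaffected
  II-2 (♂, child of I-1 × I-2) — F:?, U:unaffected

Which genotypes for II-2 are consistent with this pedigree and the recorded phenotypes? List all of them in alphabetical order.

II-2 ∈ {Ff UU, Ff Uu, ff UU, ff Uu}

F/I-1 un ·: FF|Ff
F/I-2 aff ·: ff
F/II-1 un I-1×I-2: Ff
F/II-2 ? I-1×I-2: Ff|ff
⇒ F over [I-1,I-2,II-1,II-2]: 3 consistent
U/I-1 un ·: UU|Uu
U/I-2 un ·: UU|Uu
U/II-1 un I-1×I-2: UU|Uu
U/II-2 un I-1×I-2: UU|Uu
⇒ U over [I-1,I-2,II-1,II-2]: 13 consistent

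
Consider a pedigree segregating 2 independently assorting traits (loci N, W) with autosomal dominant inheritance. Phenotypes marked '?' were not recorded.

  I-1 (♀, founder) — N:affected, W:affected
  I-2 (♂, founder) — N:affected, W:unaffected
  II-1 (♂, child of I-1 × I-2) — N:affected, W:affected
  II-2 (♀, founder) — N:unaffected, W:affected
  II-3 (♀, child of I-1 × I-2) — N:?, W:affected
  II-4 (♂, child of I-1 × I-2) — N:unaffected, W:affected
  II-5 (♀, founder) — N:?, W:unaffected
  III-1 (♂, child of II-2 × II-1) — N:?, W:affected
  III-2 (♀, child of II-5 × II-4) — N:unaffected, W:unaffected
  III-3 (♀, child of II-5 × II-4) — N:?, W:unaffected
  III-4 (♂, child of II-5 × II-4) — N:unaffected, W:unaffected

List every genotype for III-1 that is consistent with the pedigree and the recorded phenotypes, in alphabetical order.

III-1 ∈ {Nn WW, Nn Ww, nn WW, nn Ww}

N/I-1 aff ·: Nn
N/I-2 aff ·: Nn
N/II-1 aff I-1×I-2: Nn|NN
N/II-2 un ·: nn
N/II-3 ? I-1×I-2: nn|Nn|NN
N/II-4 un I-1×I-2: nn
N/II-5 ? ·: nn|Nn
N/III-1 ? II-2×II-1: nn|Nn
N/III-2 un II-5×II-4: nn
N/III-3 ? II-5×II-4: nn|Nn
N/III-4 un II-5×II-4: nn
⇒ N over [I-1,I-2,II-1,II-2,II-3,II-4,II-5,III-1,III-2,III-3,III-4]: 27 consistent
W/I-1 aff ·: Ww|WW
W/I-2 un ·: ww
W/II-1 aff I-1×I-2: Ww
W/II-2 aff ·: Ww|WW
W/II-3 aff I-1×I-2: Ww
W/II-4 aff I-1×I-2: Ww
W/II-5 un ·: ww
W/III-1 aff II-2×II-1: Ww|WW
W/III-2 un II-5×II-4: ww
W/III-3 un II-5×II-4: ww
W/III-4 un II-5×II-4: ww
⇒ W over [I-1,I-2,II-1,II-2,II-3,II-4,II-5,III-1,III-2,III-3,III-4]: 8 consistent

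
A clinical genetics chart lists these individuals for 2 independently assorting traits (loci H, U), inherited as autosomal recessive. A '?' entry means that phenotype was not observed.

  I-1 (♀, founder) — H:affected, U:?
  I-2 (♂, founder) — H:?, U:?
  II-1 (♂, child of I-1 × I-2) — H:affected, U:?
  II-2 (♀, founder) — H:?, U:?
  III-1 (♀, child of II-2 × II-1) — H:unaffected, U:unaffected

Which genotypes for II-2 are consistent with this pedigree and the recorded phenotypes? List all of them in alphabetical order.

II-2 ∈ {HH UU, HH Uu, HH uu, Hh UU, Hh Uu, Hh uu}

H/I-1 aff ·: hh
H/I-2 ? ·: Hh|hh
H/II-1 aff I-1×I-2: hh
H/II-2 ? ·: HH|Hh
H/III-1 un II-2×II-1: Hh
⇒ H over [I-1,I-2,II-1,II-2,III-1]: 4 consistent
U/I-1 ? ·: UU|Uu|uu
U/I-2 ? ·: UU|Uu|uu
U/II-1 ? I-1×I-2: UU|Uu|uu
U/II-2 ? ·: UU|Uu|uu
U/III-1 un II-2×II-1: UU|Uu
⇒ U over [I-1,I-2,II-1,II-2,III-1]: 59 consistent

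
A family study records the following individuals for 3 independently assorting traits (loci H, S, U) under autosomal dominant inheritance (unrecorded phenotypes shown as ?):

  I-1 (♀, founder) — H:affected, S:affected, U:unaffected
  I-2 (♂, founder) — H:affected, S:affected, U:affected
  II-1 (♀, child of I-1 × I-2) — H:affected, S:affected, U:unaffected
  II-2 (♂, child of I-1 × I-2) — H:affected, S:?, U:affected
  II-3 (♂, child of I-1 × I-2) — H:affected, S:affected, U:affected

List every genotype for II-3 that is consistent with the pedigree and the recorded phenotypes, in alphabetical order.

H/I-1 aff ·: Hh|HH
H/I-2 aff ·: Hh|HH
H/II-1 aff I-1×I-2: Hh|HH
H/II-2 aff I-1×I-2: Hh|HH
H/II-3 aff I-1×I-2: Hh|HH
⇒ H over [I-1,I-2,II-1,II-2,II-3]: 25 consistent
S/I-1 aff ·: Ss|SS
S/I-2 aff ·: Ss|SS
S/II-1 aff I-1×I-2: Ss|SS
S/II-2 ? I-1×I-2: ss|Ss|SS
S/II-3 aff I-1×I-2: Ss|SS
⇒ S over [I-1,I-2,II-1,II-2,II-3]: 29 consistent
U/I-1 un ·: uu
U/I-2 aff ·: Uu
U/II-1 un I-1×I-2: uu
U/II-2 aff I-1×I-2: Uu
U/II-3 aff I-1×I-2: Uu
⇒ U over [I-1,I-2,II-1,II-2,II-3]: 1 consistent

II-3 ∈ {HH SS Uu, HH Ss Uu, Hh SS Uu, Hh Ss Uu}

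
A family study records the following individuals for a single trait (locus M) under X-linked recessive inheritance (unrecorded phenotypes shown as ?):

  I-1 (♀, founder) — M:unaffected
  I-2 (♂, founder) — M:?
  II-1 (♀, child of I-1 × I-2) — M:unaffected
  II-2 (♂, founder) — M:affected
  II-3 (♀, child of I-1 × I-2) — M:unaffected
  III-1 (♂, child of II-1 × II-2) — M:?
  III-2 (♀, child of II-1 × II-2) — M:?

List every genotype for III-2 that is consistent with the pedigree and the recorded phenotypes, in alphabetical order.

M/I-1 un ·: X^MX^M|X^MX^m
M/I-2 ? ·: X^MY|X^mY
M/II-1 un I-1×I-2: X^MX^M|X^MX^m
M/II-2 aff ·: X^mY
M/II-3 un I-1×I-2: X^MX^M|X^MX^m
M/III-1 ? II-1×II-2: X^MY|X^mY
M/III-2 ? II-1×II-2: X^MX^m|X^mX^m
⇒ M over [I-1,I-2,II-1,II-2,II-3,III-1,III-2]: 19 consistent

III-2 ∈ {X^MX^m, X^mX^m}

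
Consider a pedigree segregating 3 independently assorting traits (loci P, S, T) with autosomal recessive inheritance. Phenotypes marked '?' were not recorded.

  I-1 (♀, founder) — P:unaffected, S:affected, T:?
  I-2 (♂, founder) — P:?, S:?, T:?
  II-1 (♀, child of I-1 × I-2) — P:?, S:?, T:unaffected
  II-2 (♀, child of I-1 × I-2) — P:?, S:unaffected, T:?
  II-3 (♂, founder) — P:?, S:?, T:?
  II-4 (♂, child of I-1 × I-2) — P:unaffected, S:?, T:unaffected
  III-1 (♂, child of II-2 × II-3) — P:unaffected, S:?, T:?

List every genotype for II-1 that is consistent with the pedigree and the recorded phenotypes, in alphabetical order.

P/I-1 un ·: PP|Pp
P/I-2 ? ·: PP|Pp|pp
P/II-1 ? I-1×I-2: PP|Pp|pp
P/II-2 ? I-1×I-2: PP|Pp|pp
P/II-3 ? ·: PP|Pp|pp
P/II-4 un I-1×I-2: PP|Pp
P/III-1 un II-2×II-3: PP|Pp
⇒ P over [I-1,I-2,II-1,II-2,II-3,II-4,III-1]: 161 consistent
S/I-1 aff ·: ss
S/I-2 ? ·: SS|Ss
S/II-1 ? I-1×I-2: Ss|ss
S/II-2 un I-1×I-2: Ss
S/II-3 ? ·: SS|Ss|ss
S/II-4 ? I-1×I-2: Ss|ss
S/III-1 ? II-2×II-3: SS|Ss|ss
⇒ S over [I-1,I-2,II-1,II-2,II-3,II-4,III-1]: 35 consistent
T/I-1 ? ·: TT|Tt|tt
T/I-2 ? ·: TT|Tt|tt
T/II-1 un I-1×I-2: TT|Tt
T/II-2 ? I-1×I-2: TT|Tt|tt
T/II-3 ? ·: TT|Tt|tt
T/II-4 un I-1×I-2: TT|Tt
T/III-1 ? II-2×II-3: TT|Tt|tt
⇒ T over [I-1,I-2,II-1,II-2,II-3,II-4,III-1]: 188 consistent

II-1 ∈ {PP Ss TT, PP Ss Tt, PP ss TT, PP ss Tt, Pp Ss TT, Pp Ss Tt, Pp ss TT, Pp ss Tt, pp Ss TT, pp Ss Tt, pp ss TT, pp ss Tt}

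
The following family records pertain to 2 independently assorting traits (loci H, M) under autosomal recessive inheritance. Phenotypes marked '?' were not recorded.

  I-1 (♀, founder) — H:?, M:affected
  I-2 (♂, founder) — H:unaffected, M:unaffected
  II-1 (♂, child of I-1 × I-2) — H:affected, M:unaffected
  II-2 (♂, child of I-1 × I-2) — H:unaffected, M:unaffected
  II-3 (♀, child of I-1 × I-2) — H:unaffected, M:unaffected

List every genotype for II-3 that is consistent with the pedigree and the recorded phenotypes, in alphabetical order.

H/I-1 ? ·: Hh|hh
H/I-2 un ·: Hh
H/II-1 aff I-1×I-2: hh
H/II-2 un I-1×I-2: HH|Hh
H/II-3 un I-1×I-2: HH|Hh
⇒ H over [I-1,I-2,II-1,II-2,II-3]: 5 consistent
M/I-1 aff ·: mm
M/I-2 un ·: MM|Mm
M/II-1 un I-1×I-2: Mm
M/II-2 un I-1×I-2: Mm
M/II-3 un I-1×I-2: Mm
⇒ M over [I-1,I-2,II-1,II-2,II-3]: 2 consistent

II-3 ∈ {HH Mm, Hh Mm}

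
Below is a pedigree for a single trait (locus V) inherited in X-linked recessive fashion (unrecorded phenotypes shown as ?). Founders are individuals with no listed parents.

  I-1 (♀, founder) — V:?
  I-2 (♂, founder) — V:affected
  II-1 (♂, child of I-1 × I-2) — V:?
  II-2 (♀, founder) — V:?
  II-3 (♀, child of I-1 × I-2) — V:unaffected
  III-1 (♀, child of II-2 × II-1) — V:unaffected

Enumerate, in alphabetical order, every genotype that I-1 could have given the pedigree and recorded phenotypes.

I-1 ∈ {X^VX^V, X^VX^v}

V/I-1 ? ·: X^VX^V|X^VX^v
V/I-2 aff ·: X^vY
V/II-1 ? I-1×I-2: X^VY|X^vY
V/II-2 ? ·: X^VX^V|X^VX^v|X^vX^v
V/II-3 un I-1×I-2: X^VX^v
V/III-1 un II-2×II-1: X^VX^V|X^VX^v
⇒ V over [I-1,I-2,II-1,II-2,II-3,III-1]: 10 consistent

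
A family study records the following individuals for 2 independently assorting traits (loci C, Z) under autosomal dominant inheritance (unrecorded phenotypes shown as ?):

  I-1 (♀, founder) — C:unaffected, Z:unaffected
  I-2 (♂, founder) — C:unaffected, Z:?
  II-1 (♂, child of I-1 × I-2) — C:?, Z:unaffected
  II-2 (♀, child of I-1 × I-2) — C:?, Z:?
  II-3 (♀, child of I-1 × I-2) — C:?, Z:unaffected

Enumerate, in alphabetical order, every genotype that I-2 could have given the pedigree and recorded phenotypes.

I-2 ∈ {cc Zz, cc zz}

C/I-1 un ·: cc
C/I-2 un ·: cc
C/II-1 ? I-1×I-2: cc
C/II-2 ? I-1×I-2: cc
C/II-3 ? I-1×I-2: cc
⇒ C over [I-1,I-2,II-1,II-2,II-3]: 1 consistent
Z/I-1 un ·: zz
Z/I-2 ? ·: zz|Zz
Z/II-1 un I-1×I-2: zz
Z/II-2 ? I-1×I-2: zz|Zz
Z/II-3 un I-1×I-2: zz
⇒ Z over [I-1,I-2,II-1,II-2,II-3]: 3 consistent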